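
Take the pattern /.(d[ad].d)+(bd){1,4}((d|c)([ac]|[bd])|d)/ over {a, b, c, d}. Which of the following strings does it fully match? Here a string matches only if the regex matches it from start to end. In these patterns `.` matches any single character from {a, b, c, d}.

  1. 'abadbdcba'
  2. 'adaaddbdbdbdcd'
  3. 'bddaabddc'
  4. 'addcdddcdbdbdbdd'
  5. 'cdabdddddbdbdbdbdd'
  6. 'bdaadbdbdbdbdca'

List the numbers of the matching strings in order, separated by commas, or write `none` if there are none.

1 → no match
2 → no match
3 → no match
4 → match
5 → match
6 → match

4, 5, 6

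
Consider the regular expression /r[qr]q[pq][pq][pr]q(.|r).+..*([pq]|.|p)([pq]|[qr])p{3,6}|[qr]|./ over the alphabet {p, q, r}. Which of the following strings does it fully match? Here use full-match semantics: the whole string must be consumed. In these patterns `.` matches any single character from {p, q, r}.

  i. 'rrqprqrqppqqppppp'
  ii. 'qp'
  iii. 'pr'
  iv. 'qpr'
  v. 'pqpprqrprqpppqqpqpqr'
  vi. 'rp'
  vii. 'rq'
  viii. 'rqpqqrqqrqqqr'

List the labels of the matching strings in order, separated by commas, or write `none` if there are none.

none

i → no match
ii. 'qp' → no match
iii. 'pr' → no match
iv. 'qpr' → no match
v → no match
vi. 'rp' → no match
vii. 'rq' → no match
viii → no match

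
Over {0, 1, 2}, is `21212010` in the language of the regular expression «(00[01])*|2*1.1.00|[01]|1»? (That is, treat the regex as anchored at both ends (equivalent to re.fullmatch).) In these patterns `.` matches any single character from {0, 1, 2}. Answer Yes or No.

No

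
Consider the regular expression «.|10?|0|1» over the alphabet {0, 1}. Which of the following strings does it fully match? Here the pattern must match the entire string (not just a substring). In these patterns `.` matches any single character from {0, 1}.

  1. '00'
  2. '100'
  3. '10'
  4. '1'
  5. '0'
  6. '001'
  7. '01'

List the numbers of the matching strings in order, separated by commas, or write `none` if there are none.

3, 4, 5

1 → no match
2 → no match
3 → match
4 → match
5 → match
6 → no match
7 → no match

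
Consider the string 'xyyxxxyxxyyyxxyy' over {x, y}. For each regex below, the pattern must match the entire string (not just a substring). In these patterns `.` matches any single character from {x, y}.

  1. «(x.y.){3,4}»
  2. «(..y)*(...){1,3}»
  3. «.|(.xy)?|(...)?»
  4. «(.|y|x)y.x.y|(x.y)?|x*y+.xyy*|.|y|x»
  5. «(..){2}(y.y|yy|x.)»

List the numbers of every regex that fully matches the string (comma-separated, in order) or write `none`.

1 → match
2 → no match
3 → no match
4 → no match
5 → no match

1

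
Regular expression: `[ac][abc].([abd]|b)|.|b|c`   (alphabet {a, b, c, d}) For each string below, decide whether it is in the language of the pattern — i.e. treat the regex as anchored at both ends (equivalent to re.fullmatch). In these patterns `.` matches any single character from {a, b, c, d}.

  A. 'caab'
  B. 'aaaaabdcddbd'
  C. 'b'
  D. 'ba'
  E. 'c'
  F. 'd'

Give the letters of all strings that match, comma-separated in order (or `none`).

A → match
B → no match
C → match
D → no match
E → match
F → match

A, C, E, F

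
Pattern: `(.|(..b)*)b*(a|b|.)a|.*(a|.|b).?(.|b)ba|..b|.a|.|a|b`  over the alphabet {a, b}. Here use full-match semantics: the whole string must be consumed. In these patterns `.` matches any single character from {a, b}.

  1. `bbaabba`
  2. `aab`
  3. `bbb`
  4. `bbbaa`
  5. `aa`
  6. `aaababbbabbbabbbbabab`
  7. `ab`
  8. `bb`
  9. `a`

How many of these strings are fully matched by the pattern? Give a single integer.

6

1 → match
2 → match
3 → match
4 → match
5 → match
6 → no match
7 → no match
8 → no match
9 → match
Total matched: 6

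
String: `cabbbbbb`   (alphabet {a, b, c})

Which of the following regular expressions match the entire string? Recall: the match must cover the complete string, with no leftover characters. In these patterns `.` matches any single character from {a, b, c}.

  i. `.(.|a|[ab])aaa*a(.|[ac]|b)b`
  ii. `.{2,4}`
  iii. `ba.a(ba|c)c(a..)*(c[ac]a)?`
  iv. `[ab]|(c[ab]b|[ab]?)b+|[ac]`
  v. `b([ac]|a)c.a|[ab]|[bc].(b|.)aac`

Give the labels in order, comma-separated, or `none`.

iv

i → no match
ii → no match
iii → no match — must start with `ba`
iv → match
v → no match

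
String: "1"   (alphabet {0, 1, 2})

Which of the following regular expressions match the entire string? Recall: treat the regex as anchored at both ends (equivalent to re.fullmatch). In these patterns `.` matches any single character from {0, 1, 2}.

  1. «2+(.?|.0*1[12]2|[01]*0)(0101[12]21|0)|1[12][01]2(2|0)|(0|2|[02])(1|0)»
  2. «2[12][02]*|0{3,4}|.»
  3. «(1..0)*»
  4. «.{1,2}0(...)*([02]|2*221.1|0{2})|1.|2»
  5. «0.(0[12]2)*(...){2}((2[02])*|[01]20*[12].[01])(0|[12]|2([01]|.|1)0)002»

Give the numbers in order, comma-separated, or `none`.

2

1 → no match
2 → match
3 → no match
4 → no match
5 → no match — must start with "0"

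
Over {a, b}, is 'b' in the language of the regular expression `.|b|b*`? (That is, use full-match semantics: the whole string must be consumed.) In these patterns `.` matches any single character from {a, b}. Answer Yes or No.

Yes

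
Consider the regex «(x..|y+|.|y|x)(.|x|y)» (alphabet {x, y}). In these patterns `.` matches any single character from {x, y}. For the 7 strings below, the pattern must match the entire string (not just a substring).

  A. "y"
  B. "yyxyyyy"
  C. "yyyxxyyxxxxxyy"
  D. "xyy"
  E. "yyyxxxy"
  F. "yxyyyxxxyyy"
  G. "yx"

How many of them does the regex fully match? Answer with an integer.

A. "y" → no match
B. "yyxyyyy" → no match
C → no match
D. "xyy" → no match
E. "yyyxxxy" → no match
F. "yxyyyxxxyyy" → no match
G. "yx" → match
Total matched: 1

1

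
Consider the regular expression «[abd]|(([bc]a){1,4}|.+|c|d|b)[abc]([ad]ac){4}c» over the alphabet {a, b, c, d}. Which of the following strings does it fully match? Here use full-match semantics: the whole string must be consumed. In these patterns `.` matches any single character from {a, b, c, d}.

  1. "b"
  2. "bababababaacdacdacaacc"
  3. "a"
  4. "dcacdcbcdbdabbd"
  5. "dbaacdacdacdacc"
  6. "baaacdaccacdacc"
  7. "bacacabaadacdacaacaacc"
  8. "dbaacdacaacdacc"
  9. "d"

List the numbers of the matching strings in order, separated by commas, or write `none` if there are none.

1 → match
2 → match
3 → match
4 → no match
5 → match
6 → no match
7 → match
8 → match
9 → match

1, 2, 3, 5, 7, 8, 9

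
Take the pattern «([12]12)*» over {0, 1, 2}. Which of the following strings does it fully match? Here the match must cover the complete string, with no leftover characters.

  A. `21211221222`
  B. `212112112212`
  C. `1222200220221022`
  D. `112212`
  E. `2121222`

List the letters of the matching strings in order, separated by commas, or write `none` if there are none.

A → no match
B → match
C → no match
D → match
E → no match

B, D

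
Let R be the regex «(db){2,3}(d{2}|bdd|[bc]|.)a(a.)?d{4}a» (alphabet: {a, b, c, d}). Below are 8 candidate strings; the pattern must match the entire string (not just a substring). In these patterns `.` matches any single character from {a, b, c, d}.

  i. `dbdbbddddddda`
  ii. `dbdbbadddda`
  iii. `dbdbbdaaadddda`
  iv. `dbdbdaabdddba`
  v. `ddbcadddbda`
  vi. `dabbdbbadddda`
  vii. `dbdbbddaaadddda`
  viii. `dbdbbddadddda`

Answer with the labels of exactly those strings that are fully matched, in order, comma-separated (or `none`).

ii, vii, viii

i → no match
ii → match
iii → no match
iv → no match — must end with `da`
v → no match — must start with `db`
vi → no match — must start with `db`
vii → match
viii → match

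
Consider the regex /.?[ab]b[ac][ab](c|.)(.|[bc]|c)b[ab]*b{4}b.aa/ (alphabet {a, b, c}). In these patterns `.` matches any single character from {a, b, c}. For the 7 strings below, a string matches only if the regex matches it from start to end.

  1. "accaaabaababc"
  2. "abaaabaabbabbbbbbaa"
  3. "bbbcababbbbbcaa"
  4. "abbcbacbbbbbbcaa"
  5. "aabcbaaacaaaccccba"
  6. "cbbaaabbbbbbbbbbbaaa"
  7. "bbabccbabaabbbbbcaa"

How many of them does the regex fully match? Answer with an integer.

3

1 → no match — must end with "aa"
2 → no match
3 → no match
4 → match
5 → no match — must end with "aa"
6 → match
7 → match
Total matched: 3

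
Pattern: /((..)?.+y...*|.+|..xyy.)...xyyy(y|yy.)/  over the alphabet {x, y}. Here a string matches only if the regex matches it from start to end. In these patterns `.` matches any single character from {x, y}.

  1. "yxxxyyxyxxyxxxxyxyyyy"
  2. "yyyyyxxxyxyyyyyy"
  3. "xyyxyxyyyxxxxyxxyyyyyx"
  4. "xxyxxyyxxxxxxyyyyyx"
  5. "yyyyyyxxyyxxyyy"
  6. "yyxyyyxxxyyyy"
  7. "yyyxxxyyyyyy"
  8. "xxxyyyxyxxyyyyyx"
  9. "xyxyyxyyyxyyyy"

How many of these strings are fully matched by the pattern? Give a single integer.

8

1 → match
2 → match
3 → match
4 → match
5 → no match
6 → match
7 → match
8 → match
9 → match
Total matched: 8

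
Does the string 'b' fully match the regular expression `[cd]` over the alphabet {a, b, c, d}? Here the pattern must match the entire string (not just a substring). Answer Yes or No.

No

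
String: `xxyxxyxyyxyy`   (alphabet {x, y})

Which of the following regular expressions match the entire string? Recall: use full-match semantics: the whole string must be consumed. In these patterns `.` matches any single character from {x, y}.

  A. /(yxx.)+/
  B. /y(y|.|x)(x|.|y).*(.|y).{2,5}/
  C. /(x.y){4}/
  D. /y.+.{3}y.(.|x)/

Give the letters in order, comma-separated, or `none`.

A → no match — must start with `yxx`
B → no match — must start with `y`
C → match
D → no match — must start with `y`

C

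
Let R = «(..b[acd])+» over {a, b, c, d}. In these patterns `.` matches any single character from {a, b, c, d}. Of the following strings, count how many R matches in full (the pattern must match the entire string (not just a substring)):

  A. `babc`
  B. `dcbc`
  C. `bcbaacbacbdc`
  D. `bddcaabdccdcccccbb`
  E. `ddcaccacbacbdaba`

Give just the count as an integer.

2

A. `babc` → match
B. `dcbc` → match
C. `bcbaacbacbdc` → no match
D → no match
E → no match
Total matched: 2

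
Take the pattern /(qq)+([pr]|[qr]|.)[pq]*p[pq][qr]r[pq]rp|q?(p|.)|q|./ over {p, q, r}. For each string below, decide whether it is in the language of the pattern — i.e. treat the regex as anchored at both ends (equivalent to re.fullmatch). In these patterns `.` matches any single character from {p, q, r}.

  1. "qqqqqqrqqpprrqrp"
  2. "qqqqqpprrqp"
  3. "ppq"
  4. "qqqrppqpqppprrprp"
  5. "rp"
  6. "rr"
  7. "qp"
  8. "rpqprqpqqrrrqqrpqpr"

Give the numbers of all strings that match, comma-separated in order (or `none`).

1, 7

1 → match
2. "qqqqqpprrqp" → no match
3. "ppq" → no match
4 → no match
5. "rp" → no match
6. "rr" → no match
7. "qp" → match
8 → no match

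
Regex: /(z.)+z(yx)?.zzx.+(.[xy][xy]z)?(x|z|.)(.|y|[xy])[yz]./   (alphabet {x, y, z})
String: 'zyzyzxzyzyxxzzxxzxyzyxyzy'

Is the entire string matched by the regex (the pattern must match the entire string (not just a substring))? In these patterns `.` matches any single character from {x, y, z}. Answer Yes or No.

Yes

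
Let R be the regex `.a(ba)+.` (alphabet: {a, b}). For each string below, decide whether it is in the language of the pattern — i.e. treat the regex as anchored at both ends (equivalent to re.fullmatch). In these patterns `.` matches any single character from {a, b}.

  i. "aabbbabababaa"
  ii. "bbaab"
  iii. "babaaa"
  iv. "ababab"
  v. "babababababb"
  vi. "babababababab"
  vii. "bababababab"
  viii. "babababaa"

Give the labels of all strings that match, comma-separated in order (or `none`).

vi, vii, viii

i → no match
ii → no match
iii → no match
iv → no match
v → no match
vi → match
vii → match
viii → match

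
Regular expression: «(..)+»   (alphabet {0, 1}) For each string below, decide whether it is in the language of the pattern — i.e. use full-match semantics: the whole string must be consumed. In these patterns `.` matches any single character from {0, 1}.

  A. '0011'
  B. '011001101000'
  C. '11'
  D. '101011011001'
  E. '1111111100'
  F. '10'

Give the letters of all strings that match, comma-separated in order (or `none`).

A, B, C, D, E, F

A → match
B → match
C → match
D → match
E → match
F → match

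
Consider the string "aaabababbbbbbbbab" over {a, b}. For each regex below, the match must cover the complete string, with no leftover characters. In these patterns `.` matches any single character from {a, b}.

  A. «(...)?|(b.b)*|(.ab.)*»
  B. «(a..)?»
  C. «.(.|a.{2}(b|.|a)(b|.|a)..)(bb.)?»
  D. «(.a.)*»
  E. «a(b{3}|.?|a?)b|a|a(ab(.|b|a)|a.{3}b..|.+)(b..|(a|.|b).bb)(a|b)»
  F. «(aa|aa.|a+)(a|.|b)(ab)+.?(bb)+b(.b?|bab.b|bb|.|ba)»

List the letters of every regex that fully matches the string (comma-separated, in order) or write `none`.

E, F

A → no match
B → no match
C → no match
D → no match
E → match
F → match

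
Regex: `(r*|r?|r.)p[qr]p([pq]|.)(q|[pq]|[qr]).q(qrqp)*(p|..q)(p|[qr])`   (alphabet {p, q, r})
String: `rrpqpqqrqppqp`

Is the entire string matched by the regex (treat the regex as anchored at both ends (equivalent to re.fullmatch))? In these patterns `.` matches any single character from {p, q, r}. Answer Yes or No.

Yes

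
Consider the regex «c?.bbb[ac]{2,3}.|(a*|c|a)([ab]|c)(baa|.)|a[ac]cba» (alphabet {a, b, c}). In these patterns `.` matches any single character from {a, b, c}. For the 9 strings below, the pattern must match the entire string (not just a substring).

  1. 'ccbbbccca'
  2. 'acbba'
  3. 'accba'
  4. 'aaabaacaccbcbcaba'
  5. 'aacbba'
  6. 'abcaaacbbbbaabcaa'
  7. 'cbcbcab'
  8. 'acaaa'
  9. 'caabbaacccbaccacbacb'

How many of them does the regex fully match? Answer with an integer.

1 → match
2 → no match
3 → match
4 → no match
5 → no match
6 → no match
7 → no match
8 → no match
9 → no match
Total matched: 2

2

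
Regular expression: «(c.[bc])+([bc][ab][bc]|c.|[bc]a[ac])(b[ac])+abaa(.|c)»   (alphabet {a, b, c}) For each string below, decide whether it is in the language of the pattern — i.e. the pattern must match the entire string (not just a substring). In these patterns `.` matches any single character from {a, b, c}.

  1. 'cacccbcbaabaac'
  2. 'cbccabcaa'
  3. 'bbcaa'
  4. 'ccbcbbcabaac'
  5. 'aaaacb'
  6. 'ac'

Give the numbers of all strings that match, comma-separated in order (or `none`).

1, 4

1 → match
2 → no match
3 → no match — must start with 'c'
4 → match
5 → no match — must start with 'c'
6 → no match — must start with 'c'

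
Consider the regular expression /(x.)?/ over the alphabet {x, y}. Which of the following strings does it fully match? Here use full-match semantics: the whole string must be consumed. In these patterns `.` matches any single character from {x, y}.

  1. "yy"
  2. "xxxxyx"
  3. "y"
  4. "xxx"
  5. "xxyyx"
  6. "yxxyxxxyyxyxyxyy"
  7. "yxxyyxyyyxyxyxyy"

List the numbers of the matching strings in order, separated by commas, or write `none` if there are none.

1 → no match
2 → no match
3 → no match
4 → no match
5 → no match
6 → no match
7 → no match

none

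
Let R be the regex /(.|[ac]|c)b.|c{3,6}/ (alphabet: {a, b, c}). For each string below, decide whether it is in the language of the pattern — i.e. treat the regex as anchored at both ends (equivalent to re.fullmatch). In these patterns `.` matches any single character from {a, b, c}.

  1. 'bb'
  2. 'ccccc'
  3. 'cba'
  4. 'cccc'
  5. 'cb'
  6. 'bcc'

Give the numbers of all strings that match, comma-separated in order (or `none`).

1 → no match
2 → match
3 → match
4 → match
5 → no match
6 → no match

2, 3, 4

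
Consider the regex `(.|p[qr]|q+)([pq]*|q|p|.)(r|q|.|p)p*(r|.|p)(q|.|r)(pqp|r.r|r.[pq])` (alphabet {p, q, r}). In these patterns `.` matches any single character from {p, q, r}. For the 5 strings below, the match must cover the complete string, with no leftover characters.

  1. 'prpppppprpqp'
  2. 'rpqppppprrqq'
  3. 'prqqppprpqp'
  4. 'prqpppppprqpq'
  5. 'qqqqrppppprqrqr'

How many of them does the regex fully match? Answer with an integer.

1 → match
2 → match
3 → match
4 → no match
5 → match
Total matched: 4

4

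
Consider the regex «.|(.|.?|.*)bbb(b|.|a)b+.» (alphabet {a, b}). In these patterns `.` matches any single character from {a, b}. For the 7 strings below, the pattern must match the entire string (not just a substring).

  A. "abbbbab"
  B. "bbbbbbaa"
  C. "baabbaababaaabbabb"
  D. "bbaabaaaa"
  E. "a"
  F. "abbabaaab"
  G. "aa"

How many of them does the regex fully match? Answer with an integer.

A → no match
B → no match
C → no match
D → no match
E → match
F → no match
G → no match
Total matched: 1

1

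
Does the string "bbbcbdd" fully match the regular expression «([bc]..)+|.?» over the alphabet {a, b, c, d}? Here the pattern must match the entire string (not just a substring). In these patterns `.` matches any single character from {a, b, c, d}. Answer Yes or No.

No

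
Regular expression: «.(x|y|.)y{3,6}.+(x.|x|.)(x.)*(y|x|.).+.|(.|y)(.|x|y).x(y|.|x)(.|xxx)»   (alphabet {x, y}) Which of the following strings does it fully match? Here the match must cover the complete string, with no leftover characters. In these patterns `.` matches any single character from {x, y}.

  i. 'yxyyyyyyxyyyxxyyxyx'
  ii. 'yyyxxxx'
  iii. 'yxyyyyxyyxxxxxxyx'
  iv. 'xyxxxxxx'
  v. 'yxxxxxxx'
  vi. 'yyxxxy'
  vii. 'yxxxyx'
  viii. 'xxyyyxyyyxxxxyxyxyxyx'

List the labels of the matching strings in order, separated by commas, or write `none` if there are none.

i → match
ii → no match
iii → match
iv → match
v → match
vi → match
vii → match
viii → match

i, iii, iv, v, vi, vii, viii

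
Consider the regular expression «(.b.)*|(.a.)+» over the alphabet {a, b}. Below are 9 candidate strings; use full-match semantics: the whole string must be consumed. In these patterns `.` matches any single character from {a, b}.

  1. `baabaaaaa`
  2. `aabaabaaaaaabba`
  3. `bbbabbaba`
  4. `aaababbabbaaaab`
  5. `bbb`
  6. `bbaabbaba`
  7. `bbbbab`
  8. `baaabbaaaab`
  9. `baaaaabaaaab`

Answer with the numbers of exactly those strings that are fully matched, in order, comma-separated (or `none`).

1. `baabaaaaa` → match
2 → no match
3. `bbbabbaba` → match
4 → match
5. `bbb` → match
6. `bbaabbaba` → match
7. `bbbbab` → no match
8. `baaabbaaaab` → no match
9. `baaaaabaaaab` → match

1, 3, 4, 5, 6, 9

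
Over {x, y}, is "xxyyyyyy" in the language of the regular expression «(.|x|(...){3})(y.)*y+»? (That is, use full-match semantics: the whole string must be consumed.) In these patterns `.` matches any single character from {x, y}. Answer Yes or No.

No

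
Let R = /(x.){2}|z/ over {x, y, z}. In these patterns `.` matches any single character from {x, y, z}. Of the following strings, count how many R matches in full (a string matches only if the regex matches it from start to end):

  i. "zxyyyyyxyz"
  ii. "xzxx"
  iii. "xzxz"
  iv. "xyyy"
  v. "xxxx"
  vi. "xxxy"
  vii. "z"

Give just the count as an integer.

i. "zxyyyyyxyz" → no match
ii. "xzxx" → match
iii. "xzxz" → match
iv. "xyyy" → no match
v. "xxxx" → match
vi. "xxxy" → match
vii. "z" → match
Total matched: 5

5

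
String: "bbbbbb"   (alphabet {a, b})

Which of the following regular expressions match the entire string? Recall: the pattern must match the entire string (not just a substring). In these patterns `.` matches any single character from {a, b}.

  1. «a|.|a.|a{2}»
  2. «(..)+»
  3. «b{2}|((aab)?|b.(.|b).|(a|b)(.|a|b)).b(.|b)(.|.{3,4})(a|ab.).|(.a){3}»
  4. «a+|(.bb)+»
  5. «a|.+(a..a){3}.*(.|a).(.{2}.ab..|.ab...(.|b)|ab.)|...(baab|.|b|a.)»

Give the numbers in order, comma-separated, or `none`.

2, 4

1 → no match
2 → match
3 → no match
4 → match
5 → no match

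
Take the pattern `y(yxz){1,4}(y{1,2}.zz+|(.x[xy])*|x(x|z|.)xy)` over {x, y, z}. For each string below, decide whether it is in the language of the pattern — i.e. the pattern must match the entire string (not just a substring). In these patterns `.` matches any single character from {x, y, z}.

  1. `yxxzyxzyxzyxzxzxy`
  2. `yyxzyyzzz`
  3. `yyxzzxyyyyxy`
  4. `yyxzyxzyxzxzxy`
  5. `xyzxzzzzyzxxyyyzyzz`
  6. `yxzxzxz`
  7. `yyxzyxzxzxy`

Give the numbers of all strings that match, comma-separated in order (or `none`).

1 → no match — must start with `yyxz`
2 → match
3 → no match
4 → match
5 → no match — must start with `yyxz`
6 → no match — must start with `yyxz`
7 → match

2, 4, 7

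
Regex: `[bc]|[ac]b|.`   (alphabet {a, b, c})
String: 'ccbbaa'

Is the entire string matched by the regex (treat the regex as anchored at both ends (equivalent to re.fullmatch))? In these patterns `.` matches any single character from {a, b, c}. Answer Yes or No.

No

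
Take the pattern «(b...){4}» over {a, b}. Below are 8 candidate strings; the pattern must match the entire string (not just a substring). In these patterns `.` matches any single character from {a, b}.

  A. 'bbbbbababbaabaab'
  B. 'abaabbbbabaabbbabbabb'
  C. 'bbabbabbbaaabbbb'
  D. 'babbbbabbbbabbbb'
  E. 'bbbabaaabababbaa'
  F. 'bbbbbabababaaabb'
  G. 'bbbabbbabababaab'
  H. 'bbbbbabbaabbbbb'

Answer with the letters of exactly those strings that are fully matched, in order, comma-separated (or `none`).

A → match
B → no match — must start with 'b'
C → match
D → match
E → match
F → no match
G → match
H → no match

A, C, D, E, G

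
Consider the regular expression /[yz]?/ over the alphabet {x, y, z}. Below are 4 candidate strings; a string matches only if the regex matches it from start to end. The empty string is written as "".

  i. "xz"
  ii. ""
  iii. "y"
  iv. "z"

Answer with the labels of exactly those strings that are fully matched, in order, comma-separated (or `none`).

i → no match
ii → match
iii → match
iv → match

ii, iii, iv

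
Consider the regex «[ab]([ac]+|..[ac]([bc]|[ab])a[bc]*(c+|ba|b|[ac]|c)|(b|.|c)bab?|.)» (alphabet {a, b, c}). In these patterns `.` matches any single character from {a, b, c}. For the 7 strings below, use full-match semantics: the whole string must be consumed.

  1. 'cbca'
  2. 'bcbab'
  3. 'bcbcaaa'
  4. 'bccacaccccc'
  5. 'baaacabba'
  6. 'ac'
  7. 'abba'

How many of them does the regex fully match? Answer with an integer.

1 → no match
2 → match
3 → match
4 → match
5 → match
6 → match
7 → match
Total matched: 6

6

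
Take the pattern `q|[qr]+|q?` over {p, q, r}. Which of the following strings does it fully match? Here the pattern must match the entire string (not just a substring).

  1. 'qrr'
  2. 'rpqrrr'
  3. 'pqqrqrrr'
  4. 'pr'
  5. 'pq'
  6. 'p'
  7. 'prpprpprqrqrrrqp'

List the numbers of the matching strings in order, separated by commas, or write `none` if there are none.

1

1 → match
2 → no match
3 → no match
4 → no match
5 → no match
6 → no match
7 → no match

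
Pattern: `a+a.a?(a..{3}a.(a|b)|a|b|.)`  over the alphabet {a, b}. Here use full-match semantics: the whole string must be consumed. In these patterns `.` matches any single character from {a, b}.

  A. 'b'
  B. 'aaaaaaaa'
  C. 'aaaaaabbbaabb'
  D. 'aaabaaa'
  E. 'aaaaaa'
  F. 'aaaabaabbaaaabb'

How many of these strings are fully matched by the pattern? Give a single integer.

3

A → no match — must start with 'a'
B → match
C → match
D → no match
E → match
F → no match
Total matched: 3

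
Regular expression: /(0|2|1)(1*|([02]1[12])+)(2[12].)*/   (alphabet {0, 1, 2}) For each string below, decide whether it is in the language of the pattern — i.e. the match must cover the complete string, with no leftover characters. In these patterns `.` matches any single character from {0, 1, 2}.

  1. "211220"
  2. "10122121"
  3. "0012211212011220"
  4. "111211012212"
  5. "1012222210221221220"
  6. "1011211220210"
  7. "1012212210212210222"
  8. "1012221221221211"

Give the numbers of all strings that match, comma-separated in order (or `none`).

1, 3, 5, 6, 7, 8

1 → match
2 → no match
3 → match
4 → no match
5 → match
6 → match
7 → match
8 → match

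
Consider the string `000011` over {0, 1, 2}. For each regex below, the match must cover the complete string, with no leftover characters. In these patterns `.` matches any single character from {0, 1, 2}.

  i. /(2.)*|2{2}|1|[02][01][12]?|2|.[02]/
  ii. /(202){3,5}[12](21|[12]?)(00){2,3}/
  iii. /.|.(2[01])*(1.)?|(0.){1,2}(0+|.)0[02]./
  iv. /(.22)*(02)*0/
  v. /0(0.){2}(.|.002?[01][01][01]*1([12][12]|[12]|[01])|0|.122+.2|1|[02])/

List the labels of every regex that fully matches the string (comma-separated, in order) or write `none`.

v

i → no match
ii → no match — must start with `202`
iii → no match
iv → no match — must end with `0`
v → match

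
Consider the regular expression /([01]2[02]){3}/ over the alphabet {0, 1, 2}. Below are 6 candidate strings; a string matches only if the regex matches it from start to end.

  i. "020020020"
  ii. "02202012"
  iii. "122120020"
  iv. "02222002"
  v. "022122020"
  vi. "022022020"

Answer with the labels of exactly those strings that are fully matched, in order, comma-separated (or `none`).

i. "020020020" → match
ii. "02202012" → no match
iii. "122120020" → match
iv. "02222002" → no match
v. "022122020" → match
vi. "022022020" → match

i, iii, v, vi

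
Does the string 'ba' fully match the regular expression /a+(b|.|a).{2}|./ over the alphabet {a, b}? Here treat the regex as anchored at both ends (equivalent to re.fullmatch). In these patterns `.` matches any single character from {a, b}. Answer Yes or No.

No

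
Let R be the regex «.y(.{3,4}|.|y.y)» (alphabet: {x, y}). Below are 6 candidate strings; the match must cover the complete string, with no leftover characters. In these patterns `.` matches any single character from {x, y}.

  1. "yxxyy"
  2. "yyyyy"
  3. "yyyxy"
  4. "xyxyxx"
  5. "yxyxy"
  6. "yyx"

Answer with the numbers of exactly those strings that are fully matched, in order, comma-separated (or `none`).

1 → no match
2 → match
3 → match
4 → match
5 → no match
6 → match

2, 3, 4, 6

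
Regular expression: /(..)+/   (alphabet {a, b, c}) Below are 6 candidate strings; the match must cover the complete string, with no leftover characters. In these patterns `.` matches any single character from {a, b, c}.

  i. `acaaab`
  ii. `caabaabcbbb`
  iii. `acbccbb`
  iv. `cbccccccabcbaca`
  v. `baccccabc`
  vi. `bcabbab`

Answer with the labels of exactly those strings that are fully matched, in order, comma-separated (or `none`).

i. `acaaab` → match
ii. `caabaabcbbb` → no match
iii. `acbccbb` → no match
iv → no match
v. `baccccabc` → no match
vi. `bcabbab` → no match

i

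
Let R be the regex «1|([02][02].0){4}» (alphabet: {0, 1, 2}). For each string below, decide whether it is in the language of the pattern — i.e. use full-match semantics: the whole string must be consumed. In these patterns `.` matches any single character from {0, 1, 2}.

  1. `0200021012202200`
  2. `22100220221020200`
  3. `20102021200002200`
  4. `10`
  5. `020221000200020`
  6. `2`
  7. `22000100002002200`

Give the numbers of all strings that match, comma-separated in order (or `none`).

1 → no match
2 → no match
3 → no match
4 → no match
5 → no match
6 → no match
7 → no match

none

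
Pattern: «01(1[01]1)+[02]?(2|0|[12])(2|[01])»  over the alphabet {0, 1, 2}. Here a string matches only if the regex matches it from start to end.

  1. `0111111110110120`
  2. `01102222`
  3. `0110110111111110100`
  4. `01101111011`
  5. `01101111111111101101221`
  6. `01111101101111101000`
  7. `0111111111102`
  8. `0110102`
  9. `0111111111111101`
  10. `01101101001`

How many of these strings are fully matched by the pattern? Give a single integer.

9

1 → match
2. `01102222` → no match
3 → match
4. `01101111011` → match
5 → match
6 → match
7 → match
8. `0110102` → match
9 → match
10. `01101101001` → match
Total matched: 9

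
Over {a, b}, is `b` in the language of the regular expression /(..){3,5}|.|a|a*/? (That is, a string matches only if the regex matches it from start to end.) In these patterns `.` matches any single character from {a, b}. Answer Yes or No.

Yes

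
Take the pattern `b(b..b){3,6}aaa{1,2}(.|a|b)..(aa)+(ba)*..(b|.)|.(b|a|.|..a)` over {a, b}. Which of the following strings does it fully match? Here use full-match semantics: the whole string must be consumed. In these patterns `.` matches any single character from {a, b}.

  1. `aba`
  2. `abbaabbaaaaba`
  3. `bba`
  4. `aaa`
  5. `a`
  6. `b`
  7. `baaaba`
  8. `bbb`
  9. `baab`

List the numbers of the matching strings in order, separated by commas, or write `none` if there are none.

none

1. `aba` → no match
2 → no match
3. `bba` → no match
4. `aaa` → no match
5. `a` → no match
6. `b` → no match
7. `baaaba` → no match
8. `bbb` → no match
9. `baab` → no match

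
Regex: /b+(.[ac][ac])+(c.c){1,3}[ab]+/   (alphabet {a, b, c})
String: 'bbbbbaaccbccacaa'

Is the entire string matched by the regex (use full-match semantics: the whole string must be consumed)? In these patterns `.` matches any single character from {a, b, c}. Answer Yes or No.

Yes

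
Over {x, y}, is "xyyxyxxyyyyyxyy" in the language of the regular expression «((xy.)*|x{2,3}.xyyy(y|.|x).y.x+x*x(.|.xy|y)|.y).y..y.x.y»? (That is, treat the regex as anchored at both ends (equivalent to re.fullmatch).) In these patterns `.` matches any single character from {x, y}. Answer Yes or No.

Yes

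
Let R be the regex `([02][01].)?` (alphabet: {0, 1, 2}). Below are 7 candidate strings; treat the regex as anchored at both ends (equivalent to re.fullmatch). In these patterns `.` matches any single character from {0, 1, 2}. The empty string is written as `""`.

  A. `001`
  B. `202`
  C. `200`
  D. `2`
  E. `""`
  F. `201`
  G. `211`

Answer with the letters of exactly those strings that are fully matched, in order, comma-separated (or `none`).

A, B, C, E, F, G

A. `001` → match
B. `202` → match
C. `200` → match
D. `2` → no match
E. `""` → match
F. `201` → match
G. `211` → match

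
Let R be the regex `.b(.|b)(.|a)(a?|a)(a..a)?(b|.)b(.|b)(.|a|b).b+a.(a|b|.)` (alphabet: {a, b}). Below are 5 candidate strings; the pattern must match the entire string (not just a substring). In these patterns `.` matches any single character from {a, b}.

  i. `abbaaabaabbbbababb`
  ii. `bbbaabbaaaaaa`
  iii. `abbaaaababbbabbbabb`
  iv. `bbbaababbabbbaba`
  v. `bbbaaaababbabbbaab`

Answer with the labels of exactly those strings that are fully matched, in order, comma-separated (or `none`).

i, iii, v

i → match
ii → no match
iii → match
iv → no match
v → match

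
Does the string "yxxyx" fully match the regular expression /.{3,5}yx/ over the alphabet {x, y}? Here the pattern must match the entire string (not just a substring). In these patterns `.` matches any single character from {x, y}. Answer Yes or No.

Yes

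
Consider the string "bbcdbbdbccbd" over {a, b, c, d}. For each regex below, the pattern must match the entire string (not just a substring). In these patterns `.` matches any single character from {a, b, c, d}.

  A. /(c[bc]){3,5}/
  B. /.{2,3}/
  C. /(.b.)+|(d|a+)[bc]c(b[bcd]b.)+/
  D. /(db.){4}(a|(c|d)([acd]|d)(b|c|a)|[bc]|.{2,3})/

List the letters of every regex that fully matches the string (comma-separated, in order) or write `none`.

C

A → no match — must start with "c"
B → no match
C → match
D → no match — must start with "db"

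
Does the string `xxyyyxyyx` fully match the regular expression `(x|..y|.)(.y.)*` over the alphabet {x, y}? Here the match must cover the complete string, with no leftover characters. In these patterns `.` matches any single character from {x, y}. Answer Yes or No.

Yes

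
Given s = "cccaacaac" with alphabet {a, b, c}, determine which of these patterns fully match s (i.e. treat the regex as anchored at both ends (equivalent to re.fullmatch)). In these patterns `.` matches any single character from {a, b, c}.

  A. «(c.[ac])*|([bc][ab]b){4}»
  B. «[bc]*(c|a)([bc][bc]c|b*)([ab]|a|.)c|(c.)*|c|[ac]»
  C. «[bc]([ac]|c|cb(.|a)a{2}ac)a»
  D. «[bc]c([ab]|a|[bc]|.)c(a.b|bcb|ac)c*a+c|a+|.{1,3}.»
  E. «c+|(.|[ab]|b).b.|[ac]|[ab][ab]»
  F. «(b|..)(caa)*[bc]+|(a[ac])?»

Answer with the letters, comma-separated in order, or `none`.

A → no match
B → no match
C → no match — must end with "a"
D → no match
E → no match
F → match

F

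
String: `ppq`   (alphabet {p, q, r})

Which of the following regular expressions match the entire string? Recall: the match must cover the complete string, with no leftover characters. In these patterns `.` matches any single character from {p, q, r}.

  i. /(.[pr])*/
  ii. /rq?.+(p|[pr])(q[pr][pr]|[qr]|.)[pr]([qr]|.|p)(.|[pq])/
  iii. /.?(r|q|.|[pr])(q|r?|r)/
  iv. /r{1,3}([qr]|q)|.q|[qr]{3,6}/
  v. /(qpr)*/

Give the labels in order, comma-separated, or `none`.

i → no match
ii → no match — must start with `r`
iii → match
iv → no match
v → no match

iii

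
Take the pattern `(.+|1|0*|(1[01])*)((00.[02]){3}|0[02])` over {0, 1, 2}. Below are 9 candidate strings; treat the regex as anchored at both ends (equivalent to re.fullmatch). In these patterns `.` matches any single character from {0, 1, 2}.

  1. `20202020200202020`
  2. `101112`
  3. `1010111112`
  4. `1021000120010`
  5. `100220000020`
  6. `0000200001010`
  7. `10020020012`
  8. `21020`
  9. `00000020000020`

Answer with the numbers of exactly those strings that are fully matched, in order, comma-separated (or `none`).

none

1 → no match
2 → no match
3 → no match
4 → no match
5 → no match
6 → no match
7 → no match
8 → no match
9 → no match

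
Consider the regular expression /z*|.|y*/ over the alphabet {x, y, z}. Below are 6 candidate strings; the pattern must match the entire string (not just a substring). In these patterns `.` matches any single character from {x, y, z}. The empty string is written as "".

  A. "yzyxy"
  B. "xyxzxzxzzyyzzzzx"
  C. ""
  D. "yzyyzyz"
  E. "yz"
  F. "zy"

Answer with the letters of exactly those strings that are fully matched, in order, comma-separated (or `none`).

A → no match
B → no match
C → match
D → no match
E → no match
F → no match

C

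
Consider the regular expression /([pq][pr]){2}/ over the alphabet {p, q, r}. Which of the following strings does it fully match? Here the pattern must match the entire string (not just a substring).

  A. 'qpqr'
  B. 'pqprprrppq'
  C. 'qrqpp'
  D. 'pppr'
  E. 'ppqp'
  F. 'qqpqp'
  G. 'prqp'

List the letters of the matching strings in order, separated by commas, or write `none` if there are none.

A → match
B → no match
C → no match
D → match
E → match
F → no match
G → match

A, D, E, G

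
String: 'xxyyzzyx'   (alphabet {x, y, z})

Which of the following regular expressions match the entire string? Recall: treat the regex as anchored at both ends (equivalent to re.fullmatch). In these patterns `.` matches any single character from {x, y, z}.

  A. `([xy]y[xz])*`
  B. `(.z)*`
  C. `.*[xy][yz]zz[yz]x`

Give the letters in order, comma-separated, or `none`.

A → no match
B → no match
C → match

C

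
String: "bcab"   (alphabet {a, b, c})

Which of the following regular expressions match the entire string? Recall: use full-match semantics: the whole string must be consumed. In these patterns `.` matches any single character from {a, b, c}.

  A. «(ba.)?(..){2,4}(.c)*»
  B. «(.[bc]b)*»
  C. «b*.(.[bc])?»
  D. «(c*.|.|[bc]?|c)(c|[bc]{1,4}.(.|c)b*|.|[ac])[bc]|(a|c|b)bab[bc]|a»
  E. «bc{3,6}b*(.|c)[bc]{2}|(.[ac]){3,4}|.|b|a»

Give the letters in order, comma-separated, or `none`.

A → match
B → no match
C → match
D → match
E → no match

A, C, D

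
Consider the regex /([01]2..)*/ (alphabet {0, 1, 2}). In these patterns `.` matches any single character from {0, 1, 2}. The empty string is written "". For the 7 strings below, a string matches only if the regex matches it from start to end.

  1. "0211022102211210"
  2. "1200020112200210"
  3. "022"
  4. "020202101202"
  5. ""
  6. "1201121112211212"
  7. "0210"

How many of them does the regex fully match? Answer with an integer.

6

1 → match
2 → match
3 → no match
4 → match
5 → match
6 → match
7 → match
Total matched: 6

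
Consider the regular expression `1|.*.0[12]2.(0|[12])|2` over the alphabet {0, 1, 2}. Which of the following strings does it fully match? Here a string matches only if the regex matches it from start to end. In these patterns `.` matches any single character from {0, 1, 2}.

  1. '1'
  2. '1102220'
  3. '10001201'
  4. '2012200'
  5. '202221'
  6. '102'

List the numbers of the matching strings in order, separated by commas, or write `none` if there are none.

1, 2, 3, 5

1 → match
2 → match
3 → match
4 → no match
5 → match
6 → no match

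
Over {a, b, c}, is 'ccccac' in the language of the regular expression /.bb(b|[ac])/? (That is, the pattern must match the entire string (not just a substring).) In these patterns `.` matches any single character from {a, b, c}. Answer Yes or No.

No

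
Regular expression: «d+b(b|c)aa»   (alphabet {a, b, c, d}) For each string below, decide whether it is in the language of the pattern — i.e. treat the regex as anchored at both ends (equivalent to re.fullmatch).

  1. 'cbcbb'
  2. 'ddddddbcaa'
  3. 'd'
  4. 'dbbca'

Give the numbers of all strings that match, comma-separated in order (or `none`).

1. 'cbcbb' → no match — must start with 'd'
2. 'ddddddbcaa' → match
3. 'd' → no match — must end with 'aa'
4. 'dbbca' → no match — must end with 'aa'

2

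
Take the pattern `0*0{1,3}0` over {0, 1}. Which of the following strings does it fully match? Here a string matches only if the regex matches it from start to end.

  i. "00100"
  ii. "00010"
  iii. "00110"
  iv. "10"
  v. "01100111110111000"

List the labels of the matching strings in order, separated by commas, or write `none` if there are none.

none

i. "00100" → no match
ii. "00010" → no match — must end with "00"
iii. "00110" → no match — must end with "00"
iv. "10" → no match — must end with "00"
v → no match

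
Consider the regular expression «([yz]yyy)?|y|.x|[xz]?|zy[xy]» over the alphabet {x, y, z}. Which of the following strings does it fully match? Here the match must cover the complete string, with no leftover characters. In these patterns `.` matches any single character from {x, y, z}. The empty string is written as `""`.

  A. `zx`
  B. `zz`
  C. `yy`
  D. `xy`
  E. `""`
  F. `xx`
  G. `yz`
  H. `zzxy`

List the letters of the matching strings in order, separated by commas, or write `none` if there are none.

A, E, F

A → match
B → no match
C → no match
D → no match
E → match
F → match
G → no match
H → no match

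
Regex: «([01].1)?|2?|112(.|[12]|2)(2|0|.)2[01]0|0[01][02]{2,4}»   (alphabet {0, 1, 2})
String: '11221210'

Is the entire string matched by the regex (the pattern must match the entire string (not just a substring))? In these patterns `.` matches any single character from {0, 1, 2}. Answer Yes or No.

Yes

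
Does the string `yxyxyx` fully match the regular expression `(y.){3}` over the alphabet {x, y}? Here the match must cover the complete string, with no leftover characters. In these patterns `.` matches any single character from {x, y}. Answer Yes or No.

Yes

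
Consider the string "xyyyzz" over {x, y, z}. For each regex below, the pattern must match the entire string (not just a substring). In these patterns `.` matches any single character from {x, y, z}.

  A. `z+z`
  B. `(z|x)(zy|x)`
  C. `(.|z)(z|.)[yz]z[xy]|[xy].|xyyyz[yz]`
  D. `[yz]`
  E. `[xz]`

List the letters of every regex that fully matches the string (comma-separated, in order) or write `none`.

A → no match — must start with "z"
B → no match
C → match
D → no match
E → no match

C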